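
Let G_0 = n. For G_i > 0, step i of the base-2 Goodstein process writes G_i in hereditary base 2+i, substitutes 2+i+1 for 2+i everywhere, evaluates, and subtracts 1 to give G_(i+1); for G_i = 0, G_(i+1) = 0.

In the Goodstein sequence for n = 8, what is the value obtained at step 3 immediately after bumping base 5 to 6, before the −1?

93396

base 2: 8 = 2^(2 + 1); at 3: 3^(3 + 1) = 81; next = 80
base 3: 80 = 2·3^3 + 2·3^2 + 2·3 + 2; at 4: 2·4^4 + 2·4^2 + 2·4 + 2 = 554; next = 553
base 4: 553 = 2·4^4 + 2·4^2 + 2·4 + 1; at 5: 2·5^5 + 2·5^2 + 2·5 + 1 = 6311; next = 6310
base 5: 6310 = 2·5^5 + 2·5^2 + 2·5; at 6: 2·6^6 + 2·6^2 + 2·6 = 93396; next = 93395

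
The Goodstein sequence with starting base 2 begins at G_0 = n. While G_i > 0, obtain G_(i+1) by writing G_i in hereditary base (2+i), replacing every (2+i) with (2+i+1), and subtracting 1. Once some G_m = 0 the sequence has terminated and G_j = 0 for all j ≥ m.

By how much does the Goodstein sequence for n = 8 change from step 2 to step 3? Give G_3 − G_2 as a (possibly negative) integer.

i=0: 8 = 2^(2 + 1) (b=2); 2→3: 3^(3 + 1) = 81; 81−1 = 80
i=1: 80 = 2·3^3 + 2·3^2 + 2·3 + 2 (b=3); 3→4: 2·4^4 + 2·4^2 + 2·4 + 2 = 554; 554−1 = 553
i=2: 553 = 2·4^4 + 2·4^2 + 2·4 + 1 (b=4); 4→5: 2·5^5 + 2·5^2 + 2·5 + 1 = 6311; 6311−1 = 6310

5757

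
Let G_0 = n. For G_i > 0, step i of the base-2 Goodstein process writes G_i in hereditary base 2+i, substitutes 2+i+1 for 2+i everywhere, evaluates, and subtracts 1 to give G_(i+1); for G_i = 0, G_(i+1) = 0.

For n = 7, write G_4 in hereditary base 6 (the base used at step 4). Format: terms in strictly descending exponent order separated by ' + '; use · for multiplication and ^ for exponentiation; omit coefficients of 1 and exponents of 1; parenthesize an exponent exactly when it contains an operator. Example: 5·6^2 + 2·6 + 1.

6^6 + 1

7 —HB2→ 2^2 + 2 + 1 —bump→ 3^3 + 3 + 1 = 31 —(−1)→ 30
30 —HB3→ 3^3 + 3 —bump→ 4^4 + 4 = 260 —(−1)→ 259
259 —HB4→ 4^4 + 3 —bump→ 5^5 + 3 = 3128 —(−1)→ 3127
3127 —HB5→ 5^5 + 2 —bump→ 6^6 + 2 = 46658 —(−1)→ 46657
46657 —HB6→ 6^6 + 1 —bump→ 7^7 + 1 = 823544 —(−1)→ 823543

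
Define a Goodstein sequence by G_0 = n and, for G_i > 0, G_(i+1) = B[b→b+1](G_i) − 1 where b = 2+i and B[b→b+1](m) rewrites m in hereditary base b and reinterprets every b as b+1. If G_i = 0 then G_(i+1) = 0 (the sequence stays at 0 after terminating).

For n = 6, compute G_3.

3125

G_0=6  [base 2] 2^2 + 2  →[2↦3]→  3^3 + 3 = 30  −1 ⇒ G_1=29
G_1=29  [base 3] 3^3 + 2  →[3↦4]→  4^4 + 2 = 258  −1 ⇒ G_2=257
G_2=257  [base 4] 4^4 + 1  →[4↦5]→  5^5 + 1 = 3126  −1 ⇒ G_3=3125
G_3=3125  [base 5] 5^5  →[5↦6]→  6^6 = 46656  −1 ⇒ G_4=46655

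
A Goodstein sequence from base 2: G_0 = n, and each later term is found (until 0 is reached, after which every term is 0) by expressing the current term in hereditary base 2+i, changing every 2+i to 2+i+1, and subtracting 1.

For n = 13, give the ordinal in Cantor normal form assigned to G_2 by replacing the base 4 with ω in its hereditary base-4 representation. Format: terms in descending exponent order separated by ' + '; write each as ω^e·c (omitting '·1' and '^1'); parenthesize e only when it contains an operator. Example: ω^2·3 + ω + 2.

ω^(ω + 1) + ω^3·3 + ω^2·3 + ω·3 + 3

13 —HB2→ 2^(2 + 1) + 2^2 + 1 —bump→ 3^(3 + 1) + 3^3 + 1 = 109 —(−1)→ 108
108 —HB3→ 3^(3 + 1) + 3^3 —bump→ 4^(4 + 1) + 4^4 = 1280 —(−1)→ 1279
1279 —HB4→ 4^(4 + 1) + 3·4^3 + 3·4^2 + 3·4 + 3 —bump→ 5^(5 + 1) + 3·5^3 + 3·5^2 + 3·5 + 3 = 16093 —(−1)→ 16092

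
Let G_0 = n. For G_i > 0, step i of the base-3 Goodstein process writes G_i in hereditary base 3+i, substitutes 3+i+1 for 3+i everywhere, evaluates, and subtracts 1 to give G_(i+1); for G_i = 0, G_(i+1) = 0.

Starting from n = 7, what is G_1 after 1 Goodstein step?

i=0: 7 = 2·3 + 1 (b=3); 3→4: 2·4 + 1 = 9; 9−1 = 8
i=1: 8 = 2·4 (b=4); 4→5: 2·5 = 10; 10−1 = 9

8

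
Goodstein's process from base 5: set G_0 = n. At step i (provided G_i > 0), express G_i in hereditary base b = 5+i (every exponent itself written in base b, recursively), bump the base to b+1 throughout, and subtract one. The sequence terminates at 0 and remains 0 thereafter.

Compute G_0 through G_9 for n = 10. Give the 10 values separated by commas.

(0) 10|_5 = 2·5 ↦ 2·6|_6 = 12 ⇒ 11
(1) 11|_6 = 6 + 5 ↦ 7 + 5|_7 = 12 ⇒ 11
(2) 11|_7 = 7 + 4 ↦ 8 + 4|_8 = 12 ⇒ 11
(3) 11|_8 = 8 + 3 ↦ 9 + 3|_9 = 12 ⇒ 11
(4) 11|_9 = 9 + 2 ↦ 10 + 2|_10 = 12 ⇒ 11
(5) 11|_10 = 10 + 1 ↦ 11 + 1|_11 = 12 ⇒ 11
(6) 11|_11 = 11 ↦ 12|_12 = 12 ⇒ 11
(7) 11|_12 = 11 ↦ 11|_13 = 11 ⇒ 10
(8) 10|_13 = 10 ↦ 10|_14 = 10 ⇒ 9

10, 11, 11, 11, 11, 11, 11, 11, 10, 9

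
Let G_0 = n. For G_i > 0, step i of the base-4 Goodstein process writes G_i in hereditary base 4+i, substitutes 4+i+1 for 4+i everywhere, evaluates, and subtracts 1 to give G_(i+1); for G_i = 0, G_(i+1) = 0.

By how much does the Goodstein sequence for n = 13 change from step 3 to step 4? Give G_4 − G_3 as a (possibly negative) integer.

i=0: 13 = 3·4 + 1 (b=4); 4→5: 3·5 + 1 = 16; 16−1 = 15
i=1: 15 = 3·5 (b=5); 5→6: 3·6 = 18; 18−1 = 17
i=2: 17 = 2·6 + 5 (b=6); 6→7: 2·7 + 5 = 19; 19−1 = 18
i=3: 18 = 2·7 + 4 (b=7); 7→8: 2·8 + 4 = 20; 20−1 = 19

1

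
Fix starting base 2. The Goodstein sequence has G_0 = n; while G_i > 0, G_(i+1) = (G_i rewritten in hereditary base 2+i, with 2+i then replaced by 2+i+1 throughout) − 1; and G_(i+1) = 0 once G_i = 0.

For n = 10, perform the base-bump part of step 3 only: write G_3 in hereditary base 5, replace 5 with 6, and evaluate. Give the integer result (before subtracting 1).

base 2: 10 = 2^(2 + 1) + 2; at 3: 3^(3 + 1) + 3 = 84; next = 83
base 3: 83 = 3^(3 + 1) + 2; at 4: 4^(4 + 1) + 2 = 1026; next = 1025
base 4: 1025 = 4^(4 + 1) + 1; at 5: 5^(5 + 1) + 1 = 15626; next = 15625
base 5: 15625 = 5^(5 + 1); at 6: 6^(6 + 1) = 279936; next = 279935

279936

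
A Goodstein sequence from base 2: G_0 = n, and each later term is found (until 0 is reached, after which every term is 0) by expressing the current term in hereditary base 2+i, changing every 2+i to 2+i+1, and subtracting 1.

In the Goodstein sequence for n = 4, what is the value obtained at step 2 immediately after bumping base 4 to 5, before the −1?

61

[0] 4 ≡ 2^2 (base 2). Lift 3: 27. −1: 26.
[1] 26 ≡ 2·3^2 + 2·3 + 2 (base 3). Lift 4: 42. −1: 41.
[2] 41 ≡ 2·4^2 + 2·4 + 1 (base 4). Lift 5: 61. −1: 60.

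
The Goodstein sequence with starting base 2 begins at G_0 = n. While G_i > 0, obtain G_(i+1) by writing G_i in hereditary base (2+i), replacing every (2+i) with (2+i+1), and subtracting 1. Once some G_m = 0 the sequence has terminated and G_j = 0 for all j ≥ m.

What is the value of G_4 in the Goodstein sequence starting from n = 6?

46655

G_0=6  [base 2] 2^2 + 2  →[2↦3]→  3^3 + 3 = 30  −1 ⇒ G_1=29
G_1=29  [base 3] 3^3 + 2  →[3↦4]→  4^4 + 2 = 258  −1 ⇒ G_2=257
G_2=257  [base 4] 4^4 + 1  →[4↦5]→  5^5 + 1 = 3126  −1 ⇒ G_3=3125
G_3=3125  [base 5] 5^5  →[5↦6]→  6^6 = 46656  −1 ⇒ G_4=46655
G_4=46655  [base 6] 5·6^5 + 5·6^4 + 5·6^3 + 5·6^2 + 5·6 + 5  →[6↦7]→  5·7^5 + 5·7^4 + 5·7^3 + 5·7^2 + 5·7 + 5 = 98040  −1 ⇒ G_5=98039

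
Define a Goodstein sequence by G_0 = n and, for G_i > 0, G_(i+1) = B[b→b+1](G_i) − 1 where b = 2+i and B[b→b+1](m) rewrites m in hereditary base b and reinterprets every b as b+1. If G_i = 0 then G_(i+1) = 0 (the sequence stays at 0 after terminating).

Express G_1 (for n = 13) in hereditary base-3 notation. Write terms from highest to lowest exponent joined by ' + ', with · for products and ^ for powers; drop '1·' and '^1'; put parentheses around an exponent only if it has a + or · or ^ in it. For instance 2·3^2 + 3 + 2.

3^(3 + 1) + 3^3

base 2: 13 = 2^(2 + 1) + 2^2 + 1; at 3: 3^(3 + 1) + 3^3 + 1 = 109; next = 108
base 3: 108 = 3^(3 + 1) + 3^3; at 4: 4^(4 + 1) + 4^4 = 1280; next = 1279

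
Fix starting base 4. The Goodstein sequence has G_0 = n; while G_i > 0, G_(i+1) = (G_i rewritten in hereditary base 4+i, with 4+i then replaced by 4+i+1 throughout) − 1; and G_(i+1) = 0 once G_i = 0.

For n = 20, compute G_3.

51

(0) 20|_4 = 4^2 + 4 ↦ 5^2 + 5|_5 = 30 ⇒ 29
(1) 29|_5 = 5^2 + 4 ↦ 6^2 + 4|_6 = 40 ⇒ 39
(2) 39|_6 = 6^2 + 3 ↦ 7^2 + 3|_7 = 52 ⇒ 51
(3) 51|_7 = 7^2 + 2 ↦ 8^2 + 2|_8 = 66 ⇒ 65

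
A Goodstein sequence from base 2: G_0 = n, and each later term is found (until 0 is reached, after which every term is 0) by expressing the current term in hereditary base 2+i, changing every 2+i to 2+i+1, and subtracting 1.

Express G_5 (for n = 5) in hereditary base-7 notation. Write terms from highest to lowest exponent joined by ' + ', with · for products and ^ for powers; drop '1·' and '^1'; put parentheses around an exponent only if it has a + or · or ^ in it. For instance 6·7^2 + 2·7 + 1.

3·7^3 + 3·7^2 + 3·7

step 0: 5 = 2^2 + 1; sub 3 for 2: 3^3 + 1; = 28; G_1 = 28−1 = 27
step 1: 27 = 3^3; sub 4 for 3: 4^4; = 256; G_2 = 256−1 = 255
step 2: 255 = 3·4^3 + 3·4^2 + 3·4 + 3; sub 5 for 4: 3·5^3 + 3·5^2 + 3·5 + 3; = 468; G_3 = 468−1 = 467
step 3: 467 = 3·5^3 + 3·5^2 + 3·5 + 2; sub 6 for 5: 3·6^3 + 3·6^2 + 3·6 + 2; = 776; G_4 = 776−1 = 775
step 4: 775 = 3·6^3 + 3·6^2 + 3·6 + 1; sub 7 for 6: 3·7^3 + 3·7^2 + 3·7 + 1; = 1198; G_5 = 1198−1 = 1197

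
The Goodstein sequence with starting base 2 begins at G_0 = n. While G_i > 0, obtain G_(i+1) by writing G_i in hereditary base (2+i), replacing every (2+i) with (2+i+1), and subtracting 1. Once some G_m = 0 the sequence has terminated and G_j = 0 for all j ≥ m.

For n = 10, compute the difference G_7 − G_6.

10 —HB2→ 2^(2 + 1) + 2 —bump→ 3^(3 + 1) + 3 = 84 —(−1)→ 83
83 —HB3→ 3^(3 + 1) + 2 —bump→ 4^(4 + 1) + 2 = 1026 —(−1)→ 1025
1025 —HB4→ 4^(4 + 1) + 1 —bump→ 5^(5 + 1) + 1 = 15626 —(−1)→ 15625
15625 —HB5→ 5^(5 + 1) —bump→ 6^(6 + 1) = 279936 —(−1)→ 279935
279935 —HB6→ 5·6^6 + 5·6^5 + 5·6^4 + 5·6^3 + 5·6^2 + 5·6 + 5 —bump→ 5·7^7 + 5·7^5 + 5·7^4 + 5·7^3 + 5·7^2 + 5·7 + 5 = 4215755 —(−1)→ 4215754
4215754 —HB7→ 5·7^7 + 5·7^5 + 5·7^4 + 5·7^3 + 5·7^2 + 5·7 + 4 —bump→ 5·8^8 + 5·8^5 + 5·8^4 + 5·8^3 + 5·8^2 + 5·8 + 4 = 84073324 —(−1)→ 84073323
84073323 —HB8→ 5·8^8 + 5·8^5 + 5·8^4 + 5·8^3 + 5·8^2 + 5·8 + 3 —bump→ 5·9^9 + 5·9^5 + 5·9^4 + 5·9^3 + 5·9^2 + 5·9 + 3 = 1937434593 —(−1)→ 1937434592

1853361269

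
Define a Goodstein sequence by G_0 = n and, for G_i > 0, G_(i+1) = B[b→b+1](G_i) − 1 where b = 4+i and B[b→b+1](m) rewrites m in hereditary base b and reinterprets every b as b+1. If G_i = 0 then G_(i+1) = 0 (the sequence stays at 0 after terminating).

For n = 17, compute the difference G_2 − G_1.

G_0 = 17. HB_4(17) = 4^2 + 1. Bump = 26. G_1 = 25.
G_1 = 25. HB_5(25) = 5^2. Bump = 36. G_2 = 35.

10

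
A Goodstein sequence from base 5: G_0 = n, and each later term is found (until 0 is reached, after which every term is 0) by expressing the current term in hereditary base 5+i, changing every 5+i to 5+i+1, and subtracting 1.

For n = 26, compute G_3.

(0) 26|_5 = 5^2 + 1 ↦ 6^2 + 1|_6 = 37 ⇒ 36
(1) 36|_6 = 6^2 ↦ 7^2|_7 = 49 ⇒ 48
(2) 48|_7 = 6·7 + 6 ↦ 6·8 + 6|_8 = 54 ⇒ 53
(3) 53|_8 = 6·8 + 5 ↦ 6·9 + 5|_9 = 59 ⇒ 58

53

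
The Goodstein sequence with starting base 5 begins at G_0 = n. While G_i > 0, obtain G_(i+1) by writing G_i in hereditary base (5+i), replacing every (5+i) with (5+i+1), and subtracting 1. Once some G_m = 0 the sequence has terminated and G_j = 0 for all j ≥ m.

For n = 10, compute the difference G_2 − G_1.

0

10 —HB5→ 2·5 —bump→ 2·6 = 12 —(−1)→ 11
11 —HB6→ 6 + 5 —bump→ 7 + 5 = 12 —(−1)→ 11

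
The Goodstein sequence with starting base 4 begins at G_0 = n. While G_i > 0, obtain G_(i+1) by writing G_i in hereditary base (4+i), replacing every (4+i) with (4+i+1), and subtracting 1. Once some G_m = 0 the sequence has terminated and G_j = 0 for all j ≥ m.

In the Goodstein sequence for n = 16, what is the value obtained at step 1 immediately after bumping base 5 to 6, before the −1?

28

G_0 = 16. HB_4(16) = 4^2. Bump = 25. G_1 = 24.
G_1 = 24. HB_5(24) = 4·5 + 4. Bump = 28. G_2 = 27.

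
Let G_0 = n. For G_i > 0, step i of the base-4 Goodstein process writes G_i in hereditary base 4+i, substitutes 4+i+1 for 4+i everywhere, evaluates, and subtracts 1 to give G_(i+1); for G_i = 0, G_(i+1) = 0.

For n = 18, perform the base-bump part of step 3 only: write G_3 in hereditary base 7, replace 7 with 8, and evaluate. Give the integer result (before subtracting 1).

base 4: 18 = 4^2 + 2; at 5: 5^2 + 2 = 27; next = 26
base 5: 26 = 5^2 + 1; at 6: 6^2 + 1 = 37; next = 36
base 6: 36 = 6^2; at 7: 7^2 = 49; next = 48

54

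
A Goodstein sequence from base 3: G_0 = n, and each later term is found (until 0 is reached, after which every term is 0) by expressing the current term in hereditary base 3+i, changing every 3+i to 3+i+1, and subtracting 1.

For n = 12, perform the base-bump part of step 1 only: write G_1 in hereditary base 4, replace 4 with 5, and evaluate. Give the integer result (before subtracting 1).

28

i=0: 12 = 3^2 + 3 (b=3); 3→4: 4^2 + 4 = 20; 20−1 = 19
i=1: 19 = 4^2 + 3 (b=4); 4→5: 5^2 + 3 = 28; 28−1 = 27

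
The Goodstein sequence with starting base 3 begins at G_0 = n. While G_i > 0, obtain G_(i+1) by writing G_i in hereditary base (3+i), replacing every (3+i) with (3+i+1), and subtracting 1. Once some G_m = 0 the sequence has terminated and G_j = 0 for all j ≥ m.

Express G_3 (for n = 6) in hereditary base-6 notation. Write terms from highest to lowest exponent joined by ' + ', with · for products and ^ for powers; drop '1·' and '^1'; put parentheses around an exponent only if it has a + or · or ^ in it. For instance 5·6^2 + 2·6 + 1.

base 3: 6 = 2·3; at 4: 2·4 = 8; next = 7
base 4: 7 = 4 + 3; at 5: 5 + 3 = 8; next = 7
base 5: 7 = 5 + 2; at 6: 6 + 2 = 8; next = 7
base 6: 7 = 6 + 1; at 7: 7 + 1 = 8; next = 7

6 + 1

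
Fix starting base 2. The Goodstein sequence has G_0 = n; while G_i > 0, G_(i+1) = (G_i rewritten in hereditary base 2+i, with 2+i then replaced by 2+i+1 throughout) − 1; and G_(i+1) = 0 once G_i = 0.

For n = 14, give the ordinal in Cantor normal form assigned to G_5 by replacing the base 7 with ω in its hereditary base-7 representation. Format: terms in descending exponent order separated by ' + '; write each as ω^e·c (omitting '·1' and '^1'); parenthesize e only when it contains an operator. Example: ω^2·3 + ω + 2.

i=0: 14 = 2^(2 + 1) + 2^2 + 2 (b=2); 2→3: 3^(3 + 1) + 3^3 + 3 = 111; 111−1 = 110
i=1: 110 = 3^(3 + 1) + 3^3 + 2 (b=3); 3→4: 4^(4 + 1) + 4^4 + 2 = 1282; 1282−1 = 1281
i=2: 1281 = 4^(4 + 1) + 4^4 + 1 (b=4); 4→5: 5^(5 + 1) + 5^5 + 1 = 18751; 18751−1 = 18750
i=3: 18750 = 5^(5 + 1) + 5^5 (b=5); 5→6: 6^(6 + 1) + 6^6 = 326592; 326592−1 = 326591
i=4: 326591 = 6^(6 + 1) + 5·6^5 + 5·6^4 + 5·6^3 + 5·6^2 + 5·6 + 5 (b=6); 6→7: 7^(7 + 1) + 5·7^5 + 5·7^4 + 5·7^3 + 5·7^2 + 5·7 + 5 = 5862841; 5862841−1 = 5862840
i=5: 5862840 = 7^(7 + 1) + 5·7^5 + 5·7^4 + 5·7^3 + 5·7^2 + 5·7 + 4 (b=7); 7→8: 8^(8 + 1) + 5·8^5 + 5·8^4 + 5·8^3 + 5·8^2 + 5·8 + 4 = 134404972; 134404972−1 = 134404971

ω^(ω + 1) + ω^5·5 + ω^4·5 + ω^3·5 + ω^2·5 + ω·5 + 4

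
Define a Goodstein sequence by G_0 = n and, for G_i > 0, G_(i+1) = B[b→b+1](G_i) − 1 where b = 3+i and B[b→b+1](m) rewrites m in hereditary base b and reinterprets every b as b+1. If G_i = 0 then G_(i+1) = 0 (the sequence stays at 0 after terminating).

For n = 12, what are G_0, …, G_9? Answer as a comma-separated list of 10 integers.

12, 19, 27, 37, 49, 63, 69, 75, 81, 87

[0] 12 ≡ 3^2 + 3 (base 3). Lift 4: 20. −1: 19.
[1] 19 ≡ 4^2 + 3 (base 4). Lift 5: 28. −1: 27.
[2] 27 ≡ 5^2 + 2 (base 5). Lift 6: 38. −1: 37.
[3] 37 ≡ 6^2 + 1 (base 6). Lift 7: 50. −1: 49.
[4] 49 ≡ 7^2 (base 7). Lift 8: 64. −1: 63.
[5] 63 ≡ 7·8 + 7 (base 8). Lift 9: 70. −1: 69.
[6] 69 ≡ 7·9 + 6 (base 9). Lift 10: 76. −1: 75.
[7] 75 ≡ 7·10 + 5 (base 10). Lift 11: 82. −1: 81.
[8] 81 ≡ 7·11 + 4 (base 11). Lift 12: 88. −1: 87.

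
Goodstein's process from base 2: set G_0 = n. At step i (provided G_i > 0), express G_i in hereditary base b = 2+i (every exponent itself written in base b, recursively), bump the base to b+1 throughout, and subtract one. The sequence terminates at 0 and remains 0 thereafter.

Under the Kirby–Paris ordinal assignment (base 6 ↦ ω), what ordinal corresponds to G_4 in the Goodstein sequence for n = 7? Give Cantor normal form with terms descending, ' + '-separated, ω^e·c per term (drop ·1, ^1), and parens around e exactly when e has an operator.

ω^ω + 1

G_0 = 7. HB_2(7) = 2^2 + 2 + 1. Bump = 31. G_1 = 30.
G_1 = 30. HB_3(30) = 3^3 + 3. Bump = 260. G_2 = 259.
G_2 = 259. HB_4(259) = 4^4 + 3. Bump = 3128. G_3 = 3127.
G_3 = 3127. HB_5(3127) = 5^5 + 2. Bump = 46658. G_4 = 46657.
G_4 = 46657. HB_6(46657) = 6^6 + 1. Bump = 823544. G_5 = 823543.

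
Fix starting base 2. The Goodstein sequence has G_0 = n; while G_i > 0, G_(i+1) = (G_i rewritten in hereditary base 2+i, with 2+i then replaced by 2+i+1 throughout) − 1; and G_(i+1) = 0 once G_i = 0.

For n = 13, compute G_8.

G_0 = 13. HB_2(13) = 2^(2 + 1) + 2^2 + 1. Bump = 109. G_1 = 108.
G_1 = 108. HB_3(108) = 3^(3 + 1) + 3^3. Bump = 1280. G_2 = 1279.
G_2 = 1279. HB_4(1279) = 4^(4 + 1) + 3·4^3 + 3·4^2 + 3·4 + 3. Bump = 16093. G_3 = 16092.
G_3 = 16092. HB_5(16092) = 5^(5 + 1) + 3·5^3 + 3·5^2 + 3·5 + 2. Bump = 280712. G_4 = 280711.
G_4 = 280711. HB_6(280711) = 6^(6 + 1) + 3·6^3 + 3·6^2 + 3·6 + 1. Bump = 5765999. G_5 = 5765998.
G_5 = 5765998. HB_7(5765998) = 7^(7 + 1) + 3·7^3 + 3·7^2 + 3·7. Bump = 134219480. G_6 = 134219479.
G_6 = 134219479. HB_8(134219479) = 8^(8 + 1) + 3·8^3 + 3·8^2 + 2·8 + 7. Bump = 3486786856. G_7 = 3486786855.
G_7 = 3486786855. HB_9(3486786855) = 9^(9 + 1) + 3·9^3 + 3·9^2 + 2·9 + 6. Bump = 100000003326. G_8 = 100000003325.
G_8 = 100000003325. HB_10(100000003325) = 10^(10 + 1) + 3·10^3 + 3·10^2 + 2·10 + 5. Bump = 3138428381104. G_9 = 3138428381103.

100000003325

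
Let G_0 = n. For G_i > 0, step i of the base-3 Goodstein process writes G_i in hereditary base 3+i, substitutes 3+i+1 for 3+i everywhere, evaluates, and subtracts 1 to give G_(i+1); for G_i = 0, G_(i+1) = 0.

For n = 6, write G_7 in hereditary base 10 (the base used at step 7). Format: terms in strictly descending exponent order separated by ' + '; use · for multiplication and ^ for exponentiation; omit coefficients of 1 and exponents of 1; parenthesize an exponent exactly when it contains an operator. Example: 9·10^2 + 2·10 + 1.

5

G_0 = 6. HB_3(6) = 2·3. Bump = 8. G_1 = 7.
G_1 = 7. HB_4(7) = 4 + 3. Bump = 8. G_2 = 7.
G_2 = 7. HB_5(7) = 5 + 2. Bump = 8. G_3 = 7.
G_3 = 7. HB_6(7) = 6 + 1. Bump = 8. G_4 = 7.
G_4 = 7. HB_7(7) = 7. Bump = 8. G_5 = 7.
G_5 = 7. HB_8(7) = 7. Bump = 7. G_6 = 6.
G_6 = 6. HB_9(6) = 6. Bump = 6. G_7 = 5.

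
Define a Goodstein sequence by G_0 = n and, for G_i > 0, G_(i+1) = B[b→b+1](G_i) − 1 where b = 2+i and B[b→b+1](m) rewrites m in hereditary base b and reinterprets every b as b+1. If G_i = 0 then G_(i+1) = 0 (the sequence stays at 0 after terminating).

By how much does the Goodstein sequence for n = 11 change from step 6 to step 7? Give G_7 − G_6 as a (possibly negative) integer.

2615391575

base 2: 11 = 2^(2 + 1) + 2 + 1; at 3: 3^(3 + 1) + 3 + 1 = 85; next = 84
base 3: 84 = 3^(3 + 1) + 3; at 4: 4^(4 + 1) + 4 = 1028; next = 1027
base 4: 1027 = 4^(4 + 1) + 3; at 5: 5^(5 + 1) + 3 = 15628; next = 15627
base 5: 15627 = 5^(5 + 1) + 2; at 6: 6^(6 + 1) + 2 = 279938; next = 279937
base 6: 279937 = 6^(6 + 1) + 1; at 7: 7^(7 + 1) + 1 = 5764802; next = 5764801
base 7: 5764801 = 7^(7 + 1); at 8: 8^(8 + 1) = 134217728; next = 134217727
base 8: 134217727 = 7·8^8 + 7·8^7 + 7·8^6 + 7·8^5 + 7·8^4 + 7·8^3 + 7·8^2 + 7·8 + 7; at 9: 7·9^9 + 7·9^7 + 7·9^6 + 7·9^5 + 7·9^4 + 7·9^3 + 7·9^2 + 7·9 + 7 = 2749609303; next = 2749609302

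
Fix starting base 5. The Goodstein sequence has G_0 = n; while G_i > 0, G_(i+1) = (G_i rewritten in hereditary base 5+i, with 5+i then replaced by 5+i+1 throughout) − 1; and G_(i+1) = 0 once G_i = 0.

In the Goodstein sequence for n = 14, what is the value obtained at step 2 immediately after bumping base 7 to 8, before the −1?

18

(0) 14|_5 = 2·5 + 4 ↦ 2·6 + 4|_6 = 16 ⇒ 15
(1) 15|_6 = 2·6 + 3 ↦ 2·7 + 3|_7 = 17 ⇒ 16
(2) 16|_7 = 2·7 + 2 ↦ 2·8 + 2|_8 = 18 ⇒ 17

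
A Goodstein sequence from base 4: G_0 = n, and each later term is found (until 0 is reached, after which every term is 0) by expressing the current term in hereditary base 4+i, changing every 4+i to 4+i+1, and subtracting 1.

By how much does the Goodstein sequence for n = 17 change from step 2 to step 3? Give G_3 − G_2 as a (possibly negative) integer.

4

i=0: 17 = 4^2 + 1 (b=4); 4→5: 5^2 + 1 = 26; 26−1 = 25
i=1: 25 = 5^2 (b=5); 5→6: 6^2 = 36; 36−1 = 35
i=2: 35 = 5·6 + 5 (b=6); 6→7: 5·7 + 5 = 40; 40−1 = 39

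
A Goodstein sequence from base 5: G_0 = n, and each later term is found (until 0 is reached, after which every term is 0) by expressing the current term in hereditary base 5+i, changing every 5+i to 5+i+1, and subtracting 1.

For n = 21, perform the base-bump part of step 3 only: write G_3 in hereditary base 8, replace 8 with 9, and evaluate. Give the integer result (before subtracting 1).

G_0 = 21. HB_5(21) = 4·5 + 1. Bump = 25. G_1 = 24.
G_1 = 24. HB_6(24) = 4·6. Bump = 28. G_2 = 27.
G_2 = 27. HB_7(27) = 3·7 + 6. Bump = 30. G_3 = 29.
G_3 = 29. HB_8(29) = 3·8 + 5. Bump = 32. G_4 = 31.

32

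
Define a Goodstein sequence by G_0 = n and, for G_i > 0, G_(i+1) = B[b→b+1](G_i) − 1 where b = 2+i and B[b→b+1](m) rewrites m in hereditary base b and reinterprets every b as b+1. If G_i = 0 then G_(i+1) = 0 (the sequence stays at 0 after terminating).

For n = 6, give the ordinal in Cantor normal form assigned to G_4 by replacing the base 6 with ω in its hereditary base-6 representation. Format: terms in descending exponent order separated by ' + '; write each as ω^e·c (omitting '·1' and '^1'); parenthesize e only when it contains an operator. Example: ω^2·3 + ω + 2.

step 0: 6 = 2^2 + 2; sub 3 for 2: 3^3 + 3; = 30; G_1 = 30−1 = 29
step 1: 29 = 3^3 + 2; sub 4 for 3: 4^4 + 2; = 258; G_2 = 258−1 = 257
step 2: 257 = 4^4 + 1; sub 5 for 4: 5^5 + 1; = 3126; G_3 = 3126−1 = 3125
step 3: 3125 = 5^5; sub 6 for 5: 6^6; = 46656; G_4 = 46656−1 = 46655
step 4: 46655 = 5·6^5 + 5·6^4 + 5·6^3 + 5·6^2 + 5·6 + 5; sub 7 for 6: 5·7^5 + 5·7^4 + 5·7^3 + 5·7^2 + 5·7 + 5; = 98040; G_5 = 98040−1 = 98039

ω^5·5 + ω^4·5 + ω^3·5 + ω^2·5 + ω·5 + 5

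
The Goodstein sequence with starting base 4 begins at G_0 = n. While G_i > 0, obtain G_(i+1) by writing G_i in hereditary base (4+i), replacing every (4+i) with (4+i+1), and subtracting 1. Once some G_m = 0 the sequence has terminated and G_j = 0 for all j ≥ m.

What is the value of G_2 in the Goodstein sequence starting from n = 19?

step 0: 19 = 4^2 + 3; sub 5 for 4: 5^2 + 3; = 28; G_1 = 28−1 = 27
step 1: 27 = 5^2 + 2; sub 6 for 5: 6^2 + 2; = 38; G_2 = 38−1 = 37
step 2: 37 = 6^2 + 1; sub 7 for 6: 7^2 + 1; = 50; G_3 = 50−1 = 49

37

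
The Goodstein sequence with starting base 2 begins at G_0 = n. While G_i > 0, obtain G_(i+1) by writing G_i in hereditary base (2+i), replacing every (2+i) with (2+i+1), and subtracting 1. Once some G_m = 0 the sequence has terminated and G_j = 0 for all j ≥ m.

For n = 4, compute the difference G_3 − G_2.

19

G_0=4  [base 2] 2^2  →[2↦3]→  3^3 = 27  −1 ⇒ G_1=26
G_1=26  [base 3] 2·3^2 + 2·3 + 2  →[3↦4]→  2·4^2 + 2·4 + 2 = 42  −1 ⇒ G_2=41
G_2=41  [base 4] 2·4^2 + 2·4 + 1  →[4↦5]→  2·5^2 + 2·5 + 1 = 61  −1 ⇒ G_3=60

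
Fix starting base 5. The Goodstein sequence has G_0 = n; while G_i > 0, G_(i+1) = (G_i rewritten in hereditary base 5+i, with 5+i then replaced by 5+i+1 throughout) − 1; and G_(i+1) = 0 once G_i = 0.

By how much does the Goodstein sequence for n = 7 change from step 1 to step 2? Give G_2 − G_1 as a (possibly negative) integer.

0

(0) 7|_5 = 5 + 2 ↦ 6 + 2|_6 = 8 ⇒ 7
(1) 7|_6 = 6 + 1 ↦ 7 + 1|_7 = 8 ⇒ 7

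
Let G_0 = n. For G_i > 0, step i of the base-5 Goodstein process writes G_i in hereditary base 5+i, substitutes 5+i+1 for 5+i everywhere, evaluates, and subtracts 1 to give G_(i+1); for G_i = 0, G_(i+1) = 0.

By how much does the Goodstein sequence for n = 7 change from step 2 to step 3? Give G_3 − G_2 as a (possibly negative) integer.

[0] 7 ≡ 5 + 2 (base 5). Lift 6: 8. −1: 7.
[1] 7 ≡ 6 + 1 (base 6). Lift 7: 8. −1: 7.
[2] 7 ≡ 7 (base 7). Lift 8: 8. −1: 7.

0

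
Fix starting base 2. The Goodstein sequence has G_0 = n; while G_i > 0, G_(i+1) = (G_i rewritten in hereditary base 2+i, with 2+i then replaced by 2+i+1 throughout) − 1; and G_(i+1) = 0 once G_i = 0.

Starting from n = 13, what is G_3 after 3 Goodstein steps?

16092

G_0 = 13. HB_2(13) = 2^(2 + 1) + 2^2 + 1. Bump = 109. G_1 = 108.
G_1 = 108. HB_3(108) = 3^(3 + 1) + 3^3. Bump = 1280. G_2 = 1279.
G_2 = 1279. HB_4(1279) = 4^(4 + 1) + 3·4^3 + 3·4^2 + 3·4 + 3. Bump = 16093. G_3 = 16092.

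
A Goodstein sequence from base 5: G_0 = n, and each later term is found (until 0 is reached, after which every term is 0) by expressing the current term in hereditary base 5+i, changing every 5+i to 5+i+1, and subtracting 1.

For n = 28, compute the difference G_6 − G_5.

7

G_0 = 28. HB_5(28) = 5^2 + 3. Bump = 39. G_1 = 38.
G_1 = 38. HB_6(38) = 6^2 + 2. Bump = 51. G_2 = 50.
G_2 = 50. HB_7(50) = 7^2 + 1. Bump = 65. G_3 = 64.
G_3 = 64. HB_8(64) = 8^2. Bump = 81. G_4 = 80.
G_4 = 80. HB_9(80) = 8·9 + 8. Bump = 88. G_5 = 87.
G_5 = 87. HB_10(87) = 8·10 + 7. Bump = 95. G_6 = 94.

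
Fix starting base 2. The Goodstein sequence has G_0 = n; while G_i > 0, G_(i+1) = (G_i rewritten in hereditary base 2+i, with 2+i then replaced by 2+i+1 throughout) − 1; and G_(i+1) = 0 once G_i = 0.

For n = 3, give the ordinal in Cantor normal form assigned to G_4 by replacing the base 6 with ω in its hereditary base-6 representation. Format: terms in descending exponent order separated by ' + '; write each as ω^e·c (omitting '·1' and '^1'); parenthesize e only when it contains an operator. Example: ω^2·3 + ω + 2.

1

[0] 3 ≡ 2 + 1 (base 2). Lift 3: 4. −1: 3.
[1] 3 ≡ 3 (base 3). Lift 4: 4. −1: 3.
[2] 3 ≡ 3 (base 4). Lift 5: 3. −1: 2.
[3] 2 ≡ 2 (base 5). Lift 6: 2. −1: 1.
[4] 1 ≡ 1 (base 6). Lift 7: 1. −1: 0.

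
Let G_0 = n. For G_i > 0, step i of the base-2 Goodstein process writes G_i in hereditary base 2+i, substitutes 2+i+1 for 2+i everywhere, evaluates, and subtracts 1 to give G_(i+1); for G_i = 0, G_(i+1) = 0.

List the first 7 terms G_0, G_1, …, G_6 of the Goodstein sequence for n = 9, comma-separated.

9, 81, 1023, 9842, 140743, 2471826, 50333399

i=0: 9 = 2^(2 + 1) + 1 (b=2); 2→3: 3^(3 + 1) + 1 = 82; 82−1 = 81
i=1: 81 = 3^(3 + 1) (b=3); 3→4: 4^(4 + 1) = 1024; 1024−1 = 1023
i=2: 1023 = 3·4^4 + 3·4^3 + 3·4^2 + 3·4 + 3 (b=4); 4→5: 3·5^5 + 3·5^3 + 3·5^2 + 3·5 + 3 = 9843; 9843−1 = 9842
i=3: 9842 = 3·5^5 + 3·5^3 + 3·5^2 + 3·5 + 2 (b=5); 5→6: 3·6^6 + 3·6^3 + 3·6^2 + 3·6 + 2 = 140744; 140744−1 = 140743
i=4: 140743 = 3·6^6 + 3·6^3 + 3·6^2 + 3·6 + 1 (b=6); 6→7: 3·7^7 + 3·7^3 + 3·7^2 + 3·7 + 1 = 2471827; 2471827−1 = 2471826
i=5: 2471826 = 3·7^7 + 3·7^3 + 3·7^2 + 3·7 (b=7); 7→8: 3·8^8 + 3·8^3 + 3·8^2 + 3·8 = 50333400; 50333400−1 = 50333399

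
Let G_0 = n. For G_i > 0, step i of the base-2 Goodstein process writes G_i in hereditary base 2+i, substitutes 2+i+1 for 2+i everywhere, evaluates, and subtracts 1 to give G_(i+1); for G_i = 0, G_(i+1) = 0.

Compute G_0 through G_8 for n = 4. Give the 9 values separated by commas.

G_0 = 4. HB_2(4) = 2^2. Bump = 27. G_1 = 26.
G_1 = 26. HB_3(26) = 2·3^2 + 2·3 + 2. Bump = 42. G_2 = 41.
G_2 = 41. HB_4(41) = 2·4^2 + 2·4 + 1. Bump = 61. G_3 = 60.
G_3 = 60. HB_5(60) = 2·5^2 + 2·5. Bump = 84. G_4 = 83.
G_4 = 83. HB_6(83) = 2·6^2 + 6 + 5. Bump = 110. G_5 = 109.
G_5 = 109. HB_7(109) = 2·7^2 + 7 + 4. Bump = 140. G_6 = 139.
G_6 = 139. HB_8(139) = 2·8^2 + 8 + 3. Bump = 174. G_7 = 173.
G_7 = 173. HB_9(173) = 2·9^2 + 9 + 2. Bump = 212. G_8 = 211.

4, 26, 41, 60, 83, 109, 139, 173, 211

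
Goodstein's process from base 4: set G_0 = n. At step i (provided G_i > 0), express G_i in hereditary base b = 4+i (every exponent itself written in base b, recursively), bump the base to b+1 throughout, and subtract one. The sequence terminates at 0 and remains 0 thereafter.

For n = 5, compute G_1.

[0] 5 ≡ 4 + 1 (base 4). Lift 5: 6. −1: 5.
[1] 5 ≡ 5 (base 5). Lift 6: 6. −1: 5.

5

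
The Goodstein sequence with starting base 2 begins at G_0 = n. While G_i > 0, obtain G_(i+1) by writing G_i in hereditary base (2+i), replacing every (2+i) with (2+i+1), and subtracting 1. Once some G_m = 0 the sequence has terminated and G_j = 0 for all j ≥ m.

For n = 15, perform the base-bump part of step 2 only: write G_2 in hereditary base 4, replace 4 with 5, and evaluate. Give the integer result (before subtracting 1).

base 2: 15 = 2^(2 + 1) + 2^2 + 2 + 1; at 3: 3^(3 + 1) + 3^3 + 3 + 1 = 112; next = 111
base 3: 111 = 3^(3 + 1) + 3^3 + 3; at 4: 4^(4 + 1) + 4^4 + 4 = 1284; next = 1283

18753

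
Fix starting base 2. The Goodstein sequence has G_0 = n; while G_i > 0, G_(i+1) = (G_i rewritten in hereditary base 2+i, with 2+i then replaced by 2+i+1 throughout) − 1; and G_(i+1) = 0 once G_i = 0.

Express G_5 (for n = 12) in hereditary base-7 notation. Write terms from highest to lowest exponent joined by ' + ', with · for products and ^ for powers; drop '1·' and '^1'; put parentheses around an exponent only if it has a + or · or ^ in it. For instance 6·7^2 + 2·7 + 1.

7^(7 + 1) + 2·7^2 + 7 + 4

step 0: 12 = 2^(2 + 1) + 2^2; sub 3 for 2: 3^(3 + 1) + 3^3; = 108; G_1 = 108−1 = 107
step 1: 107 = 3^(3 + 1) + 2·3^2 + 2·3 + 2; sub 4 for 3: 4^(4 + 1) + 2·4^2 + 2·4 + 2; = 1066; G_2 = 1066−1 = 1065
step 2: 1065 = 4^(4 + 1) + 2·4^2 + 2·4 + 1; sub 5 for 4: 5^(5 + 1) + 2·5^2 + 2·5 + 1; = 15686; G_3 = 15686−1 = 15685
step 3: 15685 = 5^(5 + 1) + 2·5^2 + 2·5; sub 6 for 5: 6^(6 + 1) + 2·6^2 + 2·6; = 280020; G_4 = 280020−1 = 280019
step 4: 280019 = 6^(6 + 1) + 2·6^2 + 6 + 5; sub 7 for 6: 7^(7 + 1) + 2·7^2 + 7 + 5; = 5764911; G_5 = 5764911−1 = 5764910
step 5: 5764910 = 7^(7 + 1) + 2·7^2 + 7 + 4; sub 8 for 7: 8^(8 + 1) + 2·8^2 + 8 + 4; = 134217868; G_6 = 134217868−1 = 134217867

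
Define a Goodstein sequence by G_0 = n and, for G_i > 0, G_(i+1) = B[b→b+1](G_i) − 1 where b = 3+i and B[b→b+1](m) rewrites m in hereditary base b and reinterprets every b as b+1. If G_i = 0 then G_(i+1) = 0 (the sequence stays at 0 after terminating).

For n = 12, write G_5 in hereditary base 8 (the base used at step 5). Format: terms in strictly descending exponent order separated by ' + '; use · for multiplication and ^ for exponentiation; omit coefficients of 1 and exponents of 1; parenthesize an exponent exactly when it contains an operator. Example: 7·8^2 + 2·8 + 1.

7·8 + 7

(0) 12|_3 = 3^2 + 3 ↦ 4^2 + 4|_4 = 20 ⇒ 19
(1) 19|_4 = 4^2 + 3 ↦ 5^2 + 3|_5 = 28 ⇒ 27
(2) 27|_5 = 5^2 + 2 ↦ 6^2 + 2|_6 = 38 ⇒ 37
(3) 37|_6 = 6^2 + 1 ↦ 7^2 + 1|_7 = 50 ⇒ 49
(4) 49|_7 = 7^2 ↦ 8^2|_8 = 64 ⇒ 63
(5) 63|_8 = 7·8 + 7 ↦ 7·9 + 7|_9 = 70 ⇒ 69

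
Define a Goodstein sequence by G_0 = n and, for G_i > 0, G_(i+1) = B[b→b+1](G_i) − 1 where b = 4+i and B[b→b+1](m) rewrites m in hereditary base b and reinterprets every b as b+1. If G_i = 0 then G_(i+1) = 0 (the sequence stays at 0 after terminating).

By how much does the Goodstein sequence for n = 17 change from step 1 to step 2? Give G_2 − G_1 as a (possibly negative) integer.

G_0 = 17. HB_4(17) = 4^2 + 1. Bump = 26. G_1 = 25.
G_1 = 25. HB_5(25) = 5^2. Bump = 36. G_2 = 35.

10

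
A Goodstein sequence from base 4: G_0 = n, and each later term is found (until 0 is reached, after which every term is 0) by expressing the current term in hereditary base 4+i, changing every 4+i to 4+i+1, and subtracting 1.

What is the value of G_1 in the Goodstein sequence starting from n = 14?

[0] 14 ≡ 3·4 + 2 (base 4). Lift 5: 17. −1: 16.
[1] 16 ≡ 3·5 + 1 (base 5). Lift 6: 19. −1: 18.

16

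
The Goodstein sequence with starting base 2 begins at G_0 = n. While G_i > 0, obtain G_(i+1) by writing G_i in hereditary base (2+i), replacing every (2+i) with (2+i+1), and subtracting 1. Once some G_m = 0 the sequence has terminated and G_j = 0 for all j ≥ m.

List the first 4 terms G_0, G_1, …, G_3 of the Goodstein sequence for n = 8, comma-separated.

G_0=8  [base 2] 2^(2 + 1)  →[2↦3]→  3^(3 + 1) = 81  −1 ⇒ G_1=80
G_1=80  [base 3] 2·3^3 + 2·3^2 + 2·3 + 2  →[3↦4]→  2·4^4 + 2·4^2 + 2·4 + 2 = 554  −1 ⇒ G_2=553
G_2=553  [base 4] 2·4^4 + 2·4^2 + 2·4 + 1  →[4↦5]→  2·5^5 + 2·5^2 + 2·5 + 1 = 6311  −1 ⇒ G_3=6310

8, 80, 553, 6310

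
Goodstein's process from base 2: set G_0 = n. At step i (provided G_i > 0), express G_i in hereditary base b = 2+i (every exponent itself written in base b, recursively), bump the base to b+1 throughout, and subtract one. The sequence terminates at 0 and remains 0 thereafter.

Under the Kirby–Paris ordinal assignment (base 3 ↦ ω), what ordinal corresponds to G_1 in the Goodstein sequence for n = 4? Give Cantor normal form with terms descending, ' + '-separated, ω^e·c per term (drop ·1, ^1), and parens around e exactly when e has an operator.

ω^2·2 + ω·2 + 2

(0) 4|_2 = 2^2 ↦ 3^3|_3 = 27 ⇒ 26
(1) 26|_3 = 2·3^2 + 2·3 + 2 ↦ 2·4^2 + 2·4 + 2|_4 = 42 ⇒ 41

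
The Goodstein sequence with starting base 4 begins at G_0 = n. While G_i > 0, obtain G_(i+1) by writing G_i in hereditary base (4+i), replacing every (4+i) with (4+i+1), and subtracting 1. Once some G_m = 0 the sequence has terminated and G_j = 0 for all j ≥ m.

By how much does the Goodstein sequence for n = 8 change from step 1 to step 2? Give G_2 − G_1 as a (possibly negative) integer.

[0] 8 ≡ 2·4 (base 4). Lift 5: 10. −1: 9.
[1] 9 ≡ 5 + 4 (base 5). Lift 6: 10. −1: 9.

0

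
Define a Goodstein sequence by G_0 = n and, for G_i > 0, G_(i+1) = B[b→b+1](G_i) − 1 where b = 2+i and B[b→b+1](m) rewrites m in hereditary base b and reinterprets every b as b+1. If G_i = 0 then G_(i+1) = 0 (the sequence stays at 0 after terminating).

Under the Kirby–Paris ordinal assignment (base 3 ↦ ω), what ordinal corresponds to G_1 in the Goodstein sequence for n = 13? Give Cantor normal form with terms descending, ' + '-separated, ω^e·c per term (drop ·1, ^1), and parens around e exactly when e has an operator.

base 2: 13 = 2^(2 + 1) + 2^2 + 1; at 3: 3^(3 + 1) + 3^3 + 1 = 109; next = 108
base 3: 108 = 3^(3 + 1) + 3^3; at 4: 4^(4 + 1) + 4^4 = 1280; next = 1279

ω^(ω + 1) + ω^ω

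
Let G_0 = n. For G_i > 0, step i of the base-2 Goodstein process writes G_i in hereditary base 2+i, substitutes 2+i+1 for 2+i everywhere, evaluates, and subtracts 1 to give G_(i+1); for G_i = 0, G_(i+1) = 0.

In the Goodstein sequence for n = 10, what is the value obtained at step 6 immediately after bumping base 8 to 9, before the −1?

(0) 10|_2 = 2^(2 + 1) + 2 ↦ 3^(3 + 1) + 3|_3 = 84 ⇒ 83
(1) 83|_3 = 3^(3 + 1) + 2 ↦ 4^(4 + 1) + 2|_4 = 1026 ⇒ 1025
(2) 1025|_4 = 4^(4 + 1) + 1 ↦ 5^(5 + 1) + 1|_5 = 15626 ⇒ 15625
(3) 15625|_5 = 5^(5 + 1) ↦ 6^(6 + 1)|_6 = 279936 ⇒ 279935
(4) 279935|_6 = 5·6^6 + 5·6^5 + 5·6^4 + 5·6^3 + 5·6^2 + 5·6 + 5 ↦ 5·7^7 + 5·7^5 + 5·7^4 + 5·7^3 + 5·7^2 + 5·7 + 5|_7 = 4215755 ⇒ 4215754
(5) 4215754|_7 = 5·7^7 + 5·7^5 + 5·7^4 + 5·7^3 + 5·7^2 + 5·7 + 4 ↦ 5·8^8 + 5·8^5 + 5·8^4 + 5·8^3 + 5·8^2 + 5·8 + 4|_8 = 84073324 ⇒ 84073323
(6) 84073323|_8 = 5·8^8 + 5·8^5 + 5·8^4 + 5·8^3 + 5·8^2 + 5·8 + 3 ↦ 5·9^9 + 5·9^5 + 5·9^4 + 5·9^3 + 5·9^2 + 5·9 + 3|_9 = 1937434593 ⇒ 1937434592

1937434593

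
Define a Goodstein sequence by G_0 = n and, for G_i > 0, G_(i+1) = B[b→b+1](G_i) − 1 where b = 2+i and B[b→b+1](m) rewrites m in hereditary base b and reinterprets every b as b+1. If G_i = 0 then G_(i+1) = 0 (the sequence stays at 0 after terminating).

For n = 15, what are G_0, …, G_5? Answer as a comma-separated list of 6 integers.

15, 111, 1283, 18752, 326593, 6588344

G_0=15  [base 2] 2^(2 + 1) + 2^2 + 2 + 1  →[2↦3]→  3^(3 + 1) + 3^3 + 3 + 1 = 112  −1 ⇒ G_1=111
G_1=111  [base 3] 3^(3 + 1) + 3^3 + 3  →[3↦4]→  4^(4 + 1) + 4^4 + 4 = 1284  −1 ⇒ G_2=1283
G_2=1283  [base 4] 4^(4 + 1) + 4^4 + 3  →[4↦5]→  5^(5 + 1) + 5^5 + 3 = 18753  −1 ⇒ G_3=18752
G_3=18752  [base 5] 5^(5 + 1) + 5^5 + 2  →[5↦6]→  6^(6 + 1) + 6^6 + 2 = 326594  −1 ⇒ G_4=326593
G_4=326593  [base 6] 6^(6 + 1) + 6^6 + 1  →[6↦7]→  7^(7 + 1) + 7^7 + 1 = 6588345  −1 ⇒ G_5=6588344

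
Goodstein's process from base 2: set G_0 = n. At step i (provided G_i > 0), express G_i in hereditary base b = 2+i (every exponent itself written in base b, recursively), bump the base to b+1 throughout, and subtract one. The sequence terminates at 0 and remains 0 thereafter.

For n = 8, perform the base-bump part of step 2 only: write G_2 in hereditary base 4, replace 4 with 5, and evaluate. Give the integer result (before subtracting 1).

6311

G_0 = 8. HB_2(8) = 2^(2 + 1). Bump = 81. G_1 = 80.
G_1 = 80. HB_3(80) = 2·3^3 + 2·3^2 + 2·3 + 2. Bump = 554. G_2 = 553.
G_2 = 553. HB_4(553) = 2·4^4 + 2·4^2 + 2·4 + 1. Bump = 6311. G_3 = 6310.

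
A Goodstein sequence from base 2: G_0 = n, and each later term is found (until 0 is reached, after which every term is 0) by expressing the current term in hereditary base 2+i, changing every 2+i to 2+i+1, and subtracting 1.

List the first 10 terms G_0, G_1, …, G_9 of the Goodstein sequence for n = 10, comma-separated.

step 0: 10 = 2^(2 + 1) + 2; sub 3 for 2: 3^(3 + 1) + 3; = 84; G_1 = 84−1 = 83
step 1: 83 = 3^(3 + 1) + 2; sub 4 for 3: 4^(4 + 1) + 2; = 1026; G_2 = 1026−1 = 1025
step 2: 1025 = 4^(4 + 1) + 1; sub 5 for 4: 5^(5 + 1) + 1; = 15626; G_3 = 15626−1 = 15625
step 3: 15625 = 5^(5 + 1); sub 6 for 5: 6^(6 + 1); = 279936; G_4 = 279936−1 = 279935
step 4: 279935 = 5·6^6 + 5·6^5 + 5·6^4 + 5·6^3 + 5·6^2 + 5·6 + 5; sub 7 for 6: 5·7^7 + 5·7^5 + 5·7^4 + 5·7^3 + 5·7^2 + 5·7 + 5; = 4215755; G_5 = 4215755−1 = 4215754
step 5: 4215754 = 5·7^7 + 5·7^5 + 5·7^4 + 5·7^3 + 5·7^2 + 5·7 + 4; sub 8 for 7: 5·8^8 + 5·8^5 + 5·8^4 + 5·8^3 + 5·8^2 + 5·8 + 4; = 84073324; G_6 = 84073324−1 = 84073323
step 6: 84073323 = 5·8^8 + 5·8^5 + 5·8^4 + 5·8^3 + 5·8^2 + 5·8 + 3; sub 9 for 8: 5·9^9 + 5·9^5 + 5·9^4 + 5·9^3 + 5·9^2 + 5·9 + 3; = 1937434593; G_7 = 1937434593−1 = 1937434592
step 7: 1937434592 = 5·9^9 + 5·9^5 + 5·9^4 + 5·9^3 + 5·9^2 + 5·9 + 2; sub 10 for 9: 5·10^10 + 5·10^5 + 5·10^4 + 5·10^3 + 5·10^2 + 5·10 + 2; = 50000555552; G_8 = 50000555552−1 = 50000555551
step 8: 50000555551 = 5·10^10 + 5·10^5 + 5·10^4 + 5·10^3 + 5·10^2 + 5·10 + 1; sub 11 for 10: 5·11^11 + 5·11^5 + 5·11^4 + 5·11^3 + 5·11^2 + 5·11 + 1; = 1426559238831; G_9 = 1426559238831−1 = 1426559238830

10, 83, 1025, 15625, 279935, 4215754, 84073323, 1937434592, 50000555551, 1426559238830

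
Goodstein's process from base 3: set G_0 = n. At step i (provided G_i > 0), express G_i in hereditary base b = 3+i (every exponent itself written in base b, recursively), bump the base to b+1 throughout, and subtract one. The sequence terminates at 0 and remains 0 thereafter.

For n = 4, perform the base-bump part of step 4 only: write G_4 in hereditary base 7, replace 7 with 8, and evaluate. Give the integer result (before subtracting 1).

2

G_0=4  [base 3] 3 + 1  →[3↦4]→  4 + 1 = 5  −1 ⇒ G_1=4
G_1=4  [base 4] 4  →[4↦5]→  5 = 5  −1 ⇒ G_2=4
G_2=4  [base 5] 4  →[5↦6]→  4 = 4  −1 ⇒ G_3=3
G_3=3  [base 6] 3  →[6↦7]→  3 = 3  −1 ⇒ G_4=2
G_4=2  [base 7] 2  →[7↦8]→  2 = 2  −1 ⇒ G_5=1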